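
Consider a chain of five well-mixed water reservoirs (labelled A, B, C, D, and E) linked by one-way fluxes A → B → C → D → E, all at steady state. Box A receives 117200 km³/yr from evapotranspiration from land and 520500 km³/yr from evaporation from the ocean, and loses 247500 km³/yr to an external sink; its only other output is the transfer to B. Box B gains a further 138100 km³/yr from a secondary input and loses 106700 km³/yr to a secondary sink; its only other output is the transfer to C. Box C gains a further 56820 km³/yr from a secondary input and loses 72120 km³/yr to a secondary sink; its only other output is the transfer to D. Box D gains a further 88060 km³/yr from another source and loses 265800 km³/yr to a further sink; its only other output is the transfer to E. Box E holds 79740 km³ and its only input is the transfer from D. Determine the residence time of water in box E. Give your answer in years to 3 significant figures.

Box A: F(A→B) = (117200 + 520500) − 247500 = 390200 km³/yr.
Box B: F(B→C) = (390200 + 138100) − 106700 = 421600 km³/yr.
Box C: F(C→D) = (421600 + 56820) − 72120 = 406300 km³/yr.
Box D: F(D→E) = (406300 + 88060) − 265800 = 228560 km³/yr.
Box E throughput = its input = 228560 km³/yr; τ = 79740 / 228560 = 0.3489 yr.

0.349 yr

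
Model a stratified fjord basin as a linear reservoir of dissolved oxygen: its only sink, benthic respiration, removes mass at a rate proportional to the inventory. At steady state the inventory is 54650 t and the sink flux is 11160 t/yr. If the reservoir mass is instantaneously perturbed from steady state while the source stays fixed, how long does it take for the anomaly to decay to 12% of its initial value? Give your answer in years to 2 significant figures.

For a linear reservoir the anomaly decays as exp(−t/τ) with τ = M/F = 54650/11160 = 4.897 yr.
exp(−t/τ) = 0.12 ⇒ t = −τ ln(0.12) = 4.897 × 2.120 = 10.38 yr.

10 yr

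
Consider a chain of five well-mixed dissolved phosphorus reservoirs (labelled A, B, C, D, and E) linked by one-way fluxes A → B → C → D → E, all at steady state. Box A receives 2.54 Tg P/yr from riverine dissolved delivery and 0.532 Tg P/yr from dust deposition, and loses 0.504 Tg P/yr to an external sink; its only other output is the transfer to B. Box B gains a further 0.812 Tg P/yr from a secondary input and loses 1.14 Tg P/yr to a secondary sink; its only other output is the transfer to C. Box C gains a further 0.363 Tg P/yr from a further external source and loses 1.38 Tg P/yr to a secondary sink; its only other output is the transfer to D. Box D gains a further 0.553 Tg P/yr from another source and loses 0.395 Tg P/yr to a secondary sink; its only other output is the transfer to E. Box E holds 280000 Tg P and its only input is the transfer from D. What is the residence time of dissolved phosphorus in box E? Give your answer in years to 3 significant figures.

203000 yr

Box A: F(A→B) = (2.54 + 0.532) − 0.504 = 2.5680 Tg P/yr.
Box B: F(B→C) = (2.5680 + 0.812) − 1.14 = 2.2400 Tg P/yr.
Box C: F(C→D) = (2.2400 + 0.363) − 1.38 = 1.2230 Tg P/yr.
Box D: F(D→E) = (1.2230 + 0.553) − 0.395 = 1.3810 Tg P/yr.
Box E throughput = its input = 1.3810 Tg P/yr; τ = 280000 / 1.3810 = 202800 yr.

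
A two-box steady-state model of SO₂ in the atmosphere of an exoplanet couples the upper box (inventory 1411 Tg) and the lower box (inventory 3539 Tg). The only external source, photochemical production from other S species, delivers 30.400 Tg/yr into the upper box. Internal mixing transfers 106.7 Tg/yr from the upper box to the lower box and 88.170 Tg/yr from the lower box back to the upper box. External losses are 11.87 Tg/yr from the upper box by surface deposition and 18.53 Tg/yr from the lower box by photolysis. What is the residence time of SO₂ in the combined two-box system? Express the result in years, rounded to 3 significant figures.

For the system as a whole, the A↔B exchange is internal and contributes nothing to the throughput; only the external sinks remove mass.
M_total = 1411 + 3539 = 4950.0 Tg.
ΣF_external_out = 11.87 + 18.53 = 30.400 Tg/yr.
τ = M_total / ΣF_ext = 4950.0 / 30.400 = 162.8 yr.

163 yr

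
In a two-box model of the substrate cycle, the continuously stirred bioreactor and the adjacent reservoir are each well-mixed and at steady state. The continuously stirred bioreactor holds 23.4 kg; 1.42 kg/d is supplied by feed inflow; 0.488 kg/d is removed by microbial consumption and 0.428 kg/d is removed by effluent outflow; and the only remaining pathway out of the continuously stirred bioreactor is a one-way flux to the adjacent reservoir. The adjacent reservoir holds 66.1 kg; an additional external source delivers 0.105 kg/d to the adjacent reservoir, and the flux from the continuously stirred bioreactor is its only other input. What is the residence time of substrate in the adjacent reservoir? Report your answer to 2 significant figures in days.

Balance the continuously stirred bioreactor: ΣF_in = 1.4200 kg/d.
Flux to the adjacent reservoir = ΣF_in − (0.488 + 0.428) = 0.50400 kg/d.
Total input to the adjacent reservoir = 0.50400 + 0.105 = 0.60900 kg/d; at steady state this equals its total output.
τ = M / F = 66.1 / 0.60900 = 108.5 d.

110 d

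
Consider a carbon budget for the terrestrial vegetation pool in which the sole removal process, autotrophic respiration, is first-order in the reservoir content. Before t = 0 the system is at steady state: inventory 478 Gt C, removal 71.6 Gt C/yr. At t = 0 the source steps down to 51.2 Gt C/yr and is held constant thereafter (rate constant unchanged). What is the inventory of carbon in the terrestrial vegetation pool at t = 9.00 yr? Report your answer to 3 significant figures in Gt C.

τ = M₀/F₀ = 478/71.6 = 6.676 yr; rate constant k = 1/τ.
New steady state M_∞ = F₁/k = F₁·τ = 51.2 × 6.676 = 341.81 Gt C.
M(t) = M_∞ + (M₀ − M_∞)·e^(−t/τ); t/τ = 9.00/6.676 = 1.348, so e^(−t/τ) = 0.2597.
M(t) = 341.81 + 136.2 × 0.2597 = 377.18 Gt C.

377 Gt C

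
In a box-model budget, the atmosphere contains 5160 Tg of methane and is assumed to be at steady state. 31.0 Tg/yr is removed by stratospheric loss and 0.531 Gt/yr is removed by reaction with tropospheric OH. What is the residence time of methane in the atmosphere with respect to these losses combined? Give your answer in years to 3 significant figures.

Convert the reaction with tropospheric OH flux: 0.531 Gt/yr = 531.0 Tg/yr.
Total removal = 31.00 + 531.0 = 562.00 Tg/yr.
τ = M / ΣF_out = 5160 / 562.00 = 9.181 yr.

9.18 yr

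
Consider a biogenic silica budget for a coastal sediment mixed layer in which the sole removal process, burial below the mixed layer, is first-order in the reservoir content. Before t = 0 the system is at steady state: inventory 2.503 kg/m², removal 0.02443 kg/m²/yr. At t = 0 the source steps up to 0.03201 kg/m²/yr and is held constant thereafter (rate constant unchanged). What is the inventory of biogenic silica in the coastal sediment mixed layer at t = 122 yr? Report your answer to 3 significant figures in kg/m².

3.04 kg/m²

The sink rate constant is k = F₀/M₀ = 0.02443/2.503 = 0.009760 yr⁻¹.
Solving dM/dt = F₁ − kM with M(0) = M₀ gives M(t) = F₁/k + (M₀ − F₁/k)·e^(−kt).
F₁/k = 0.03201/0.009760 = 3.2796 kg/m²; kt = 0.009760 × 122 = 1.191, e^(−kt) = 0.3040.
M(122) = 3.2796 + (2.503 − 3.2796) × 0.3040 = 3.2796 − 0.2361 = 3.0435 kg/m².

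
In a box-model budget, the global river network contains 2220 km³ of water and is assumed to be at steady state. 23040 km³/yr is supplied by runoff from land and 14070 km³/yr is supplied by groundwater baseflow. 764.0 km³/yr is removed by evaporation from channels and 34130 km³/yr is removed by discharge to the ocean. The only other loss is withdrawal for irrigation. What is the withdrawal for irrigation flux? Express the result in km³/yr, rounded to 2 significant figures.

2200 km³/yr

At steady state ΣF_in = ΣF_out.
ΣF_in = 23040 + 14070 = 37110 km³/yr.
Withdrawal for irrigation flux = ΣF_in − (764.0 + 34130) = 37110 − 34890 = 2216 km³/yr.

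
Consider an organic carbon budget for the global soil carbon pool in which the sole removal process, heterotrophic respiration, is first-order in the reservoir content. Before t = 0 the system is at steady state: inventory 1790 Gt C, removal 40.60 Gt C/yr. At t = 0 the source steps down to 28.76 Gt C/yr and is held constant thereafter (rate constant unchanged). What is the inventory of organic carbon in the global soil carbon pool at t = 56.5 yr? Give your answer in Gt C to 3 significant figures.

Residence time τ = M₀/F₀ = 44.09 yr. The eventual steady state is M_∞ = M₀·(F₁/F₀) = 1790 × 28.76/40.60 = 1268.0 Gt C.
The anomaly ΔM(t) = M(t) − M_∞ decays as ΔM₀·e^(−t/τ) with ΔM₀ = 1790 − 1268.0 = 522.0 Gt C.
At t = 56.5 yr, e^(−t/τ) = e^(−1.282) = 0.2776, so ΔM = 144.9 Gt C and M = 1268.0 + 144.9 = 1412.9 Gt C.

1410 Gt C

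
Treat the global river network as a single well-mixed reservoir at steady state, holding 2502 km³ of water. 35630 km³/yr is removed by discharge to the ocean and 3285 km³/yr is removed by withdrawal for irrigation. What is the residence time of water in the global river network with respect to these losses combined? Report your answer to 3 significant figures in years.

0.0643 yr

Total removal = 35630 + 3285 = 38915 km³/yr.
τ = M / ΣF_out = 2502 / 38915 = 0.06429 yr.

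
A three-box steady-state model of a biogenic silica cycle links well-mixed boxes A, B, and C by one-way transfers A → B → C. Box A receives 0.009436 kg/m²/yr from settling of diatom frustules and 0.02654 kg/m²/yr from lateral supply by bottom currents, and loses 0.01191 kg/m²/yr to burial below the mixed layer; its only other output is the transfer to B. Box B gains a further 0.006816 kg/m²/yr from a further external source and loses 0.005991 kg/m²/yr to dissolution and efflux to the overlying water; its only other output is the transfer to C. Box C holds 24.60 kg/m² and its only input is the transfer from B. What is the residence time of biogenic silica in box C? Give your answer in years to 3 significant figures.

Box A: F(A→B) = (0.009436 + 0.02654) − 0.01191 = 0.024066 kg/m²/yr.
Box B: F(B→C) = (0.024066 + 0.006816) − 0.005991 = 0.024891 kg/m²/yr.
Box C throughput = its input = 0.024891 kg/m²/yr; τ = 24.60 / 0.024891 = 988.3 yr.

988 yr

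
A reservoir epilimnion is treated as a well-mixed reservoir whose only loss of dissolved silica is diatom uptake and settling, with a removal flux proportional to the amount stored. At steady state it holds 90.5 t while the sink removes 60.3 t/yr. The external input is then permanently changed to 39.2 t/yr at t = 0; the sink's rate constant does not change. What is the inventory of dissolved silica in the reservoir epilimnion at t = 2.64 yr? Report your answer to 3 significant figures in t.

64.3 t

τ = M₀/F₀ = 90.5/60.3 = 1.501 yr; rate constant k = 1/τ.
New steady state M_∞ = F₁/k = F₁·τ = 39.2 × 1.501 = 58.833 t.
M(t) = M_∞ + (M₀ − M_∞)·e^(−t/τ); t/τ = 2.64/1.501 = 1.759, so e^(−t/τ) = 0.1722.
M(t) = 58.833 + 31.67 × 0.1722 = 64.286 t.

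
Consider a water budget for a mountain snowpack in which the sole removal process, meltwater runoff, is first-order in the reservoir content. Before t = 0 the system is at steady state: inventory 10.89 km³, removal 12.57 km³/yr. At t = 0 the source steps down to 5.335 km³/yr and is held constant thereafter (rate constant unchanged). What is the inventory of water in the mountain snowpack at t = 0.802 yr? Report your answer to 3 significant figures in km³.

The sink rate constant is k = F₀/M₀ = 12.57/10.89 = 1.154 yr⁻¹.
Solving dM/dt = F₁ − kM with M(0) = M₀ gives M(t) = F₁/k + (M₀ − F₁/k)·e^(−kt).
F₁/k = 5.335/1.154 = 4.6220 km³; kt = 1.154 × 0.802 = 0.9257, e^(−kt) = 0.3962.
M(0.802) = 4.6220 + (10.89 − 4.6220) × 0.3962 = 4.6220 + 2.484 = 7.1056 km³.

7.11 km³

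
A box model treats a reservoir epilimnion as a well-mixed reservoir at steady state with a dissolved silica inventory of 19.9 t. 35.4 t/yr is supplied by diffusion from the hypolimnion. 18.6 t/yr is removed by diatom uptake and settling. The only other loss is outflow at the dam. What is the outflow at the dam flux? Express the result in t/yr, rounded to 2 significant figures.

At steady state ΣF_in = ΣF_out.
ΣF_in = 35.400 t/yr.
Outflow at the dam flux = ΣF_in − (18.6) = 35.400 − 18.60 = 16.80 t/yr.

17 t/yr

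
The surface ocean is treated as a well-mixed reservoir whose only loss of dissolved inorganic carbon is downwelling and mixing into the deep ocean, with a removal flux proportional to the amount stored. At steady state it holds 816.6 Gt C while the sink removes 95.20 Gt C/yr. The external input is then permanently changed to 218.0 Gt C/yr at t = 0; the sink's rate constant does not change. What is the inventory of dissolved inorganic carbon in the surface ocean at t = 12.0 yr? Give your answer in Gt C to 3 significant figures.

1610 Gt C

τ = M₀/F₀ = 816.6/95.20 = 8.578 yr; rate constant k = 1/τ.
New steady state M_∞ = F₁/k = F₁·τ = 218.0 × 8.578 = 1869.9 Gt C.
M(t) = M_∞ + (M₀ − M_∞)·e^(−t/τ); t/τ = 12.0/8.578 = 1.399, so e^(−t/τ) = 0.2469.
M(t) = 1869.9 − 1053 × 0.2469 = 1609.9 Gt C.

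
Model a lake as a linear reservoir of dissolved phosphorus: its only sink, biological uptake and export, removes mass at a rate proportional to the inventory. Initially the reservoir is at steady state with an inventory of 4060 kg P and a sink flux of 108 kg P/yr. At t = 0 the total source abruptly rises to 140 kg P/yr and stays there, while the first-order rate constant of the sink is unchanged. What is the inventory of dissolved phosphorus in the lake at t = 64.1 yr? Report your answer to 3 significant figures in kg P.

The sink rate constant is k = F₀/M₀ = 108/4060 = 0.02660 yr⁻¹.
Solving dM/dt = F₁ − kM with M(0) = M₀ gives M(t) = F₁/k + (M₀ − F₁/k)·e^(−kt).
F₁/k = 140/0.02660 = 5263.0 kg P; kt = 0.02660 × 64.1 = 1.705, e^(−kt) = 0.1818.
M(64.1) = 5263.0 + (4060 − 5263.0) × 0.1818 = 5263.0 − 218.6 = 5044.3 kg P.

5040 kg P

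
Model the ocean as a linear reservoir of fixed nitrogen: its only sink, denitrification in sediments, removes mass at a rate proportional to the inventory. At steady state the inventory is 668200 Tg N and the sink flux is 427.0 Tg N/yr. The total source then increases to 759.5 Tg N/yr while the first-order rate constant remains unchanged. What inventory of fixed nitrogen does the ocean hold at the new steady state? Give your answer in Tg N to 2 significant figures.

1.2×10^6 Tg N

Rate constant k = F/M = 427.0 / 668200 = 0.0006390 yr⁻¹.
At the new steady state, source = k·M_new ⇒ M_new = 759.5 / 0.0006390 = 1.189×10^6 Tg N.
(Equivalently M_new = M × F_new/F_old = 668200 × 759.5/427.0.)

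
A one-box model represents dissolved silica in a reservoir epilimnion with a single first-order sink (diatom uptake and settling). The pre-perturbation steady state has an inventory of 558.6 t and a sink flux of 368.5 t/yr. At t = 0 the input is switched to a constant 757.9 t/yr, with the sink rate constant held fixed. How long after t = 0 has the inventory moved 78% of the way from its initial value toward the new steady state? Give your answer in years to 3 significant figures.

τ = M₀/F₀ = 558.6/368.5 = 1.516 yr.
The remaining gap fraction is e^(−t/τ); 78% covered ⇒ e^(−t/τ) = 0.220.
t = −τ ln(0.220) = 1.516 × 1.514 = 2.295 yr.

2.30 yr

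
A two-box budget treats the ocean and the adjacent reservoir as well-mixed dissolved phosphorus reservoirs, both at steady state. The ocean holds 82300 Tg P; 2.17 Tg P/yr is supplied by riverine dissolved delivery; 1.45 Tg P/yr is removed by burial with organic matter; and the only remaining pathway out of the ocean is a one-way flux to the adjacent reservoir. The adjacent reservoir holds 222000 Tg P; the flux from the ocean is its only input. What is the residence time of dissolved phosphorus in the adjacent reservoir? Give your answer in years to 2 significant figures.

Balance the ocean: ΣF_in = 2.1700 Tg P/yr.
Flux to the adjacent reservoir = ΣF_in − (1.45) = 0.72000 Tg P/yr.
At steady state the output of the adjacent reservoir equals its input, 0.72000 Tg P/yr.
τ = M / F = 222000 / 0.72000 = 308300 yr.

310000 yr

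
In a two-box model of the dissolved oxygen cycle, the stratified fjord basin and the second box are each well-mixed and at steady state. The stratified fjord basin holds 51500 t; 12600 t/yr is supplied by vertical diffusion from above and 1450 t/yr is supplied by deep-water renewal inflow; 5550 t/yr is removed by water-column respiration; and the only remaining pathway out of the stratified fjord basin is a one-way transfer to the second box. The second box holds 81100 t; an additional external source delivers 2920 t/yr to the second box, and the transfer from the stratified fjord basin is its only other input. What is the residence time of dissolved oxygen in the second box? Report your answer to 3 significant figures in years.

7.10 yr

Balance the stratified fjord basin: ΣF_in = 12600 + 1450 = 14050 t/yr.
Transfer to the second box = ΣF_in − (5550) = 8500.0 t/yr.
Total input to the second box = 8500.0 + 2920 = 11420 t/yr; at steady state this equals its total output.
τ = M / F = 81100 / 11420 = 7.102 yr.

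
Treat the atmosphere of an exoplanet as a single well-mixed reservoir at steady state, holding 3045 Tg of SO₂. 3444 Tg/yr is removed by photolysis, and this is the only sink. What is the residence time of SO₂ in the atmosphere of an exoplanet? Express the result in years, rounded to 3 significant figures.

0.884 yr

τ = M / F = 3045 / 3444 = 0.8841 yr.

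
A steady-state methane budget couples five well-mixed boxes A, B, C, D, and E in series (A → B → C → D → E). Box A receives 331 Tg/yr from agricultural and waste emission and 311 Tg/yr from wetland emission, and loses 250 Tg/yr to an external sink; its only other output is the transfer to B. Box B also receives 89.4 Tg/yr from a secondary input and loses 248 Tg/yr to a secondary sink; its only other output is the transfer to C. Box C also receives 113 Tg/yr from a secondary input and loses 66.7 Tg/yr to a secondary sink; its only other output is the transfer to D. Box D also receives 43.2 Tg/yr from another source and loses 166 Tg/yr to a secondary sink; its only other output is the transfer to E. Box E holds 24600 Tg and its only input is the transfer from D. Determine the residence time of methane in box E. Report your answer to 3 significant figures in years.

Box A: F(A→B) = (331 + 311) − 250 = 392.00 Tg/yr.
Box B: F(B→C) = (392.00 + 89.4) − 248 = 233.40 Tg/yr.
Box C: F(C→D) = (233.40 + 113) − 66.7 = 279.70 Tg/yr.
Box D: F(D→E) = (279.70 + 43.2) − 166 = 156.90 Tg/yr.
Box E throughput = its input = 156.90 Tg/yr; τ = 24600 / 156.90 = 156.8 yr.

157 yr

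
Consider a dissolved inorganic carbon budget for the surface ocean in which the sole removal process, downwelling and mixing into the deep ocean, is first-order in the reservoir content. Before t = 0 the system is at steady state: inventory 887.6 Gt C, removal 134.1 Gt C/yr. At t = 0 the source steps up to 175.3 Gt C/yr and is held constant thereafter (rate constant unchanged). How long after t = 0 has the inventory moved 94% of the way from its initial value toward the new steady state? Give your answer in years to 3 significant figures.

τ = M₀/F₀ = 887.6/134.1 = 6.619 yr.
The remaining gap fraction is e^(−t/τ); 94% covered ⇒ e^(−t/τ) = 0.0600.
t = −τ ln(0.0600) = 6.619 × 2.813 = 18.62 yr.

18.6 yr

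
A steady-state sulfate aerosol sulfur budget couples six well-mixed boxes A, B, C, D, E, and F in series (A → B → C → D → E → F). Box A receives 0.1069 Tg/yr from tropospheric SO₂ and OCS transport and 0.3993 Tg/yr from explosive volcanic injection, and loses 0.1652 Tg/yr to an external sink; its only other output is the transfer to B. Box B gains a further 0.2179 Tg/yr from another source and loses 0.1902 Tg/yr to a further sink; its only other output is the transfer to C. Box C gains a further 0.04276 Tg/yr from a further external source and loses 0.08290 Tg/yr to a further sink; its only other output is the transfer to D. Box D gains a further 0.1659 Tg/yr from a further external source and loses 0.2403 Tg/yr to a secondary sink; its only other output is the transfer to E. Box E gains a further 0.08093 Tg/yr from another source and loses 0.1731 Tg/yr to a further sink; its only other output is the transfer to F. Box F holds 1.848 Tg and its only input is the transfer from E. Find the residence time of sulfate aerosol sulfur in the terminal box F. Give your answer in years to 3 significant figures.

11.4 yr

Box A: F(A→B) = (0.1069 + 0.3993) − 0.1652 = 0.34100 Tg/yr.
Box B: F(B→C) = (0.34100 + 0.2179) − 0.1902 = 0.36870 Tg/yr.
Box C: F(C→D) = (0.36870 + 0.04276) − 0.08290 = 0.32856 Tg/yr.
Box D: F(D→E) = (0.32856 + 0.1659) − 0.2403 = 0.25416 Tg/yr.
Box E: F(E→F) = (0.25416 + 0.08093) − 0.1731 = 0.16199 Tg/yr.
Box F throughput = its input = 0.16199 Tg/yr; τ = 1.848 / 0.16199 = 11.41 yr.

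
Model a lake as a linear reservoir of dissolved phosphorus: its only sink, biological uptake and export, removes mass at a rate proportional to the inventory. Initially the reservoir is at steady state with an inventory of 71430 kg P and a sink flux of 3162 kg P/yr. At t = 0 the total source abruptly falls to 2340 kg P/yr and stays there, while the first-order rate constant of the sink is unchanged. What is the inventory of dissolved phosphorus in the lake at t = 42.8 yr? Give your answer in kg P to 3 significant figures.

Residence time τ = M₀/F₀ = 22.59 yr. The eventual steady state is M_∞ = M₀·(F₁/F₀) = 71430 × 2340/3162 = 52861 kg P.
The anomaly ΔM(t) = M(t) − M_∞ decays as ΔM₀·e^(−t/τ) with ΔM₀ = 71430 − 52861 = 18570 kg P.
At t = 42.8 yr, e^(−t/τ) = e^(−1.895) = 0.1504, so ΔM = 2792 kg P and M = 52861 + 2792 = 55653 kg P.

55700 kg P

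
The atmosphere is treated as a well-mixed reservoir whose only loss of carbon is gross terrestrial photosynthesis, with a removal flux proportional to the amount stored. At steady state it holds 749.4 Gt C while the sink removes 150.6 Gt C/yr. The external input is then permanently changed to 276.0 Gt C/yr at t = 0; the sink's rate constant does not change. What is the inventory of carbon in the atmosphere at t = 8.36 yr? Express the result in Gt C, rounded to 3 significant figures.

τ = M₀/F₀ = 749.4/150.6 = 4.976 yr; rate constant k = 1/τ.
New steady state M_∞ = F₁/k = F₁·τ = 276.0 × 4.976 = 1373.4 Gt C.
M(t) = M_∞ + (M₀ − M_∞)·e^(−t/τ); t/τ = 8.36/4.976 = 1.680, so e^(−t/τ) = 0.1864.
M(t) = 1373.4 − 624.0 × 0.1864 = 1257.1 Gt C.

1260 Gt C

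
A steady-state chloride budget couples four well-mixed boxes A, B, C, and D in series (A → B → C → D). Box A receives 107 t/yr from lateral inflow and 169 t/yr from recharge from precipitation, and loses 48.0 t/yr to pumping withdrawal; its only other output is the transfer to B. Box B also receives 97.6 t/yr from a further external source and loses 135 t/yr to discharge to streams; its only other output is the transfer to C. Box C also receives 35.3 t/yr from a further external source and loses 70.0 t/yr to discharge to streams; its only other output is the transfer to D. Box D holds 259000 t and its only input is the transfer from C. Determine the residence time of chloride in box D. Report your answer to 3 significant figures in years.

1660 yr

Box A: F(A→B) = (107 + 169) − 48.0 = 228.00 t/yr.
Box B: F(B→C) = (228.00 + 97.6) − 135 = 190.60 t/yr.
Box C: F(C→D) = (190.60 + 35.3) − 70.0 = 155.90 t/yr.
Box D throughput = its input = 155.90 t/yr; τ = 259000 / 155.90 = 1661 yr.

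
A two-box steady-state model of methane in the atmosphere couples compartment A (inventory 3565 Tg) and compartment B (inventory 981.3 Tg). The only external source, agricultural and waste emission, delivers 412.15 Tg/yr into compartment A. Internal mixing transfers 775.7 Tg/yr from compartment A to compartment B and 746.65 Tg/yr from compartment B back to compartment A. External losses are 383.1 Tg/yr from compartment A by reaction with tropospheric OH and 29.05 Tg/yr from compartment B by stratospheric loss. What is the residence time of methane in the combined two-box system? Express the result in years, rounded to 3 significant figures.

11.0 yr

Treat the two boxes together as one reservoir: the mixing fluxes between them are internal recycling, so τ = ΣM / Σ(external losses).
M_total = 3565 + 981.3 = 4546.3 Tg.
ΣF_external_out = 383.1 + 29.05 = 412.15 Tg/yr.
τ = M_total / ΣF_ext = 4546.3 / 412.15 = 11.03 yr.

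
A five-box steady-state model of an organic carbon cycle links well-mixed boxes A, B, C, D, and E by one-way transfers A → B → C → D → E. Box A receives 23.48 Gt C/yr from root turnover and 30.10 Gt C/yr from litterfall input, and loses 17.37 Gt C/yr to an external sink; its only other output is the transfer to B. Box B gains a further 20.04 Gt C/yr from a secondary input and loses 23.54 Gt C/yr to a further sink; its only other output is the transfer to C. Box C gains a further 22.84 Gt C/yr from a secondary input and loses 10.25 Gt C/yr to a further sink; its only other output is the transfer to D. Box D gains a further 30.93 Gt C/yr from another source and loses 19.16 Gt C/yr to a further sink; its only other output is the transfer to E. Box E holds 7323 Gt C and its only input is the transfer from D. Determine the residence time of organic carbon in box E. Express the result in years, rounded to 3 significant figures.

Box A: F(A→B) = (23.48 + 30.10) − 17.37 = 36.210 Gt C/yr.
Box B: F(B→C) = (36.210 + 20.04) − 23.54 = 32.710 Gt C/yr.
Box C: F(C→D) = (32.710 + 22.84) − 10.25 = 45.300 Gt C/yr.
Box D: F(D→E) = (45.300 + 30.93) − 19.16 = 57.070 Gt C/yr.
Box E throughput = its input = 57.070 Gt C/yr; τ = 7323 / 57.070 = 128.3 yr.

128 yr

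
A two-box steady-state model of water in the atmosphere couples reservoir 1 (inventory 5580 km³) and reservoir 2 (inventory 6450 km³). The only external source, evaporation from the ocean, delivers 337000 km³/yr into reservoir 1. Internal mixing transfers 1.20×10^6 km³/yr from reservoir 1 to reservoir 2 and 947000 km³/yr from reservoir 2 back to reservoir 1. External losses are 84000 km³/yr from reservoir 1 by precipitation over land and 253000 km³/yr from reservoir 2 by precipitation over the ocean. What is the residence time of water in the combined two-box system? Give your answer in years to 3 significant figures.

0.0357 yr

Residence time in the combined system uses the total inventory and the total *external* removal — internal exchanges between the two boxes cancel.
M_total = 5580 + 6450 = 12030 km³.
ΣF_external_out = 84000 + 253000 = 337000 km³/yr.
τ = M_total / ΣF_ext = 12030 / 337000 = 0.03570 yr.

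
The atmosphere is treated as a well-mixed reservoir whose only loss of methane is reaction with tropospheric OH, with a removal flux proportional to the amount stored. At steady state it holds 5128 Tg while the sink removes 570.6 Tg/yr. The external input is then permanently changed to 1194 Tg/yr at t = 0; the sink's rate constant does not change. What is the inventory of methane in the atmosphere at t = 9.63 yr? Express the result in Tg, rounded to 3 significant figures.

τ = M₀/F₀ = 5128/570.6 = 8.987 yr; rate constant k = 1/τ.
New steady state M_∞ = F₁/k = F₁·τ = 1194 × 8.987 = 10731 Tg.
M(t) = M_∞ + (M₀ − M_∞)·e^(−t/τ); t/τ = 9.63/8.987 = 1.072, so e^(−t/τ) = 0.3425.
M(t) = 10731 − 5603 × 0.3425 = 8811.8 Tg.

8810 Tg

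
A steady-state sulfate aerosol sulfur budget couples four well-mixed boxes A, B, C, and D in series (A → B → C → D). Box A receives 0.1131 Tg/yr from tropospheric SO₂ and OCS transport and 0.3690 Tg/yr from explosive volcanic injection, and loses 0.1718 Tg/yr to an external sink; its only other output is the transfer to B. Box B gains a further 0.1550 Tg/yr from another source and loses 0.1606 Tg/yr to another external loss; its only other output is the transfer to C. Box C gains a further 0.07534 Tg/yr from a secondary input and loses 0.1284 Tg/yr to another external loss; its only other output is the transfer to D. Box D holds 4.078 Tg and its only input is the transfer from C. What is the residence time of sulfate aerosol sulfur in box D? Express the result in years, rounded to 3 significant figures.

Box A: F(A→B) = (0.1131 + 0.3690) − 0.1718 = 0.31030 Tg/yr.
Box B: F(B→C) = (0.31030 + 0.1550) − 0.1606 = 0.30470 Tg/yr.
Box C: F(C→D) = (0.30470 + 0.07534) − 0.1284 = 0.25164 Tg/yr.
Box D throughput = its input = 0.25164 Tg/yr; τ = 4.078 / 0.25164 = 16.21 yr.

16.2 yr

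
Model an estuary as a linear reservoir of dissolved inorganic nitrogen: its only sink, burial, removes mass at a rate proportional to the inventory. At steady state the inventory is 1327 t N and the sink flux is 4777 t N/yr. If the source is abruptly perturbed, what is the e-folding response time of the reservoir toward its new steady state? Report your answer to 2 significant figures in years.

0.28 yr

For a linear reservoir the response time equals the residence time τ = M/F.
τ = 1327 / 4777 = 0.2778 yr.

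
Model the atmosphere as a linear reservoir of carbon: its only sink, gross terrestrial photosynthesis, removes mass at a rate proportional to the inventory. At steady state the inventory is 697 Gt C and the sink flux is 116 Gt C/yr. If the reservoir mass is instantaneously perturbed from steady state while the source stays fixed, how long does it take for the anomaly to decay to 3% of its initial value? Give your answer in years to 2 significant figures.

For a linear reservoir the anomaly decays as exp(−t/τ) with τ = M/F = 697/116 = 6.009 yr.
exp(−t/τ) = 0.03 ⇒ t = −τ ln(0.03) = 6.009 × 3.507 = 21.07 yr.

21 yr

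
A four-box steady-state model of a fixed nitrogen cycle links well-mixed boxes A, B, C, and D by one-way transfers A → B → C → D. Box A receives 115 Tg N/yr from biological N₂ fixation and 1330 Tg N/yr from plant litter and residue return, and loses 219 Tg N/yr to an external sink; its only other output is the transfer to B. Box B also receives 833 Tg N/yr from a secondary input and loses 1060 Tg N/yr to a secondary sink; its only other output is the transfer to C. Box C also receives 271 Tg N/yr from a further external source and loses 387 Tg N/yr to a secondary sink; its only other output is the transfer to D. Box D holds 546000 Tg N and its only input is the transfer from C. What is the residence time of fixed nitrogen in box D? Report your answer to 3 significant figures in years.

618 yr

Box A: F(A→B) = (115 + 1330) − 219 = 1226.0 Tg N/yr.
Box B: F(B→C) = (1226.0 + 833) − 1060 = 999.00 Tg N/yr.
Box C: F(C→D) = (999.00 + 271) − 387 = 883.00 Tg N/yr.
Box D throughput = its input = 883.00 Tg N/yr; τ = 546000 / 883.00 = 618.3 yr.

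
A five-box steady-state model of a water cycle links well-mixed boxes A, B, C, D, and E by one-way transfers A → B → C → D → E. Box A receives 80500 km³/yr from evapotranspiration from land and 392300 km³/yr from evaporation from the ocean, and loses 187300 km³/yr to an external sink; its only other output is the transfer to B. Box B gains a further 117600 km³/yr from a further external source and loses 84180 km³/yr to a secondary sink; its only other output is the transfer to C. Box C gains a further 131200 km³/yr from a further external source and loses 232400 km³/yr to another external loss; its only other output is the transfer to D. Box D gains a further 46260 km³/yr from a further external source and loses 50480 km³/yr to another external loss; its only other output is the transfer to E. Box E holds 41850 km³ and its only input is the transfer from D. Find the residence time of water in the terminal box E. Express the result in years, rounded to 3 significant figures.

Box A: F(A→B) = (80500 + 392300) − 187300 = 285500 km³/yr.
Box B: F(B→C) = (285500 + 117600) − 84180 = 318920 km³/yr.
Box C: F(C→D) = (318920 + 131200) − 232400 = 217720 km³/yr.
Box D: F(D→E) = (217720 + 46260) − 50480 = 213500 km³/yr.
Box E throughput = its input = 213500 km³/yr; τ = 41850 / 213500 = 0.1960 yr.

0.196 yr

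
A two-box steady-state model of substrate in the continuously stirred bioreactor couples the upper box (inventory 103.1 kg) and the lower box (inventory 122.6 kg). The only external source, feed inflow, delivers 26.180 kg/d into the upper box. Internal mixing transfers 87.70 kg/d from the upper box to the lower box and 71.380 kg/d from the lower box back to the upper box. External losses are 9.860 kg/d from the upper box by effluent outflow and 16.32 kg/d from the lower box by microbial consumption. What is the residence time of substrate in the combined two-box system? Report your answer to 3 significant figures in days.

For the system as a whole, the A↔B exchange is internal and contributes nothing to the throughput; only the external sinks remove mass.
M_total = 103.1 + 122.6 = 225.70 kg.
ΣF_external_out = 9.860 + 16.32 = 26.180 kg/d.
τ = M_total / ΣF_ext = 225.70 / 26.180 = 8.621 d.

8.62 d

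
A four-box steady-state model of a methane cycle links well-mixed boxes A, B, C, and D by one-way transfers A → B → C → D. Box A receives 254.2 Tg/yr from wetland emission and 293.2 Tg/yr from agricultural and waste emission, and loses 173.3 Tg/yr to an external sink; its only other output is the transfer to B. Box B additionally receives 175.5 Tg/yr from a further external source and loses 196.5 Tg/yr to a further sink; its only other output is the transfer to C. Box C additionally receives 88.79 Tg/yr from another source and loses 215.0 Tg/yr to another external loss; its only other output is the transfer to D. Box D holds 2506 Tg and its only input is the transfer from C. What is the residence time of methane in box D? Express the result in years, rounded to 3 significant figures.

11.0 yr

Box A: F(A→B) = (254.2 + 293.2) − 173.3 = 374.10 Tg/yr.
Box B: F(B→C) = (374.10 + 175.5) − 196.5 = 353.10 Tg/yr.
Box C: F(C→D) = (353.10 + 88.79) − 215.0 = 226.89 Tg/yr.
Box D throughput = its input = 226.89 Tg/yr; τ = 2506 / 226.89 = 11.04 yr.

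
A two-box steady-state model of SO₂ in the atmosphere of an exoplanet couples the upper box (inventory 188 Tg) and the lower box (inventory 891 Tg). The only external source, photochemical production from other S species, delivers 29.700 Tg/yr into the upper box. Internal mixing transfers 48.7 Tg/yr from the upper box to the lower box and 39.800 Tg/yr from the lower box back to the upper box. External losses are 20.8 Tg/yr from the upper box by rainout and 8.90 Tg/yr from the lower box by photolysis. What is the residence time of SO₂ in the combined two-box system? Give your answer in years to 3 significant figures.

36.3 yr

Treat the two boxes together as one reservoir: the mixing fluxes between them are internal recycling, so τ = ΣM / Σ(external losses).
M_total = 188 + 891 = 1079.0 Tg.
ΣF_external_out = 20.8 + 8.90 = 29.700 Tg/yr.
τ = M_total / ΣF_ext = 1079.0 / 29.700 = 36.33 yr.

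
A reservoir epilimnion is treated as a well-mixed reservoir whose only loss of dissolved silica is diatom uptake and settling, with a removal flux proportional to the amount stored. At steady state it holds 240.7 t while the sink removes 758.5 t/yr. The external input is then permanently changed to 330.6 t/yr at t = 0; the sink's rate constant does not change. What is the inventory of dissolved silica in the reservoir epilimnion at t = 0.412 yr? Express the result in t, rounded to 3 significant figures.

142 t

The sink rate constant is k = F₀/M₀ = 758.5/240.7 = 3.151 yr⁻¹.
Solving dM/dt = F₁ − kM with M(0) = M₀ gives M(t) = F₁/k + (M₀ − F₁/k)·e^(−kt).
F₁/k = 330.6/3.151 = 104.91 t; kt = 3.151 × 0.412 = 1.298, e^(−kt) = 0.2730.
M(0.412) = 104.91 + (240.7 − 104.91) × 0.2730 = 104.91 + 37.07 = 141.98 t.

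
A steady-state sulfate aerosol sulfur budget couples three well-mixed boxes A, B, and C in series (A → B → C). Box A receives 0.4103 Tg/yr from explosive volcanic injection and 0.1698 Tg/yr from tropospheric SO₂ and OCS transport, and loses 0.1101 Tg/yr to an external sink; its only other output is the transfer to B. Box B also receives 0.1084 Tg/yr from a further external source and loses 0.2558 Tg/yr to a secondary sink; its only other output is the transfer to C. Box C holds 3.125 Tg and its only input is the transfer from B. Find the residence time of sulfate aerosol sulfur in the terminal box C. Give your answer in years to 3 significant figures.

Box A: F(A→B) = (0.4103 + 0.1698) − 0.1101 = 0.47000 Tg/yr.
Box B: F(B→C) = (0.47000 + 0.1084) − 0.2558 = 0.32260 Tg/yr.
Box C throughput = its input = 0.32260 Tg/yr; τ = 3.125 / 0.32260 = 9.687 yr.

9.69 yr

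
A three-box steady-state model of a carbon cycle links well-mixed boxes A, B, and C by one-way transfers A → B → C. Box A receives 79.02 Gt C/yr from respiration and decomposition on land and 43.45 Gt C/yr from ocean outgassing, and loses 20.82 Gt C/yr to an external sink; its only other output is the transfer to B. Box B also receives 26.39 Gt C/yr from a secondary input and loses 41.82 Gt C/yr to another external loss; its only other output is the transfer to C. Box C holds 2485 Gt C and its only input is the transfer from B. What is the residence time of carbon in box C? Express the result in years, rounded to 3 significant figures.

28.8 yr

Box A: F(A→B) = (79.02 + 43.45) − 20.82 = 101.65 Gt C/yr.
Box B: F(B→C) = (101.65 + 26.39) − 41.82 = 86.220 Gt C/yr.
Box C throughput = its input = 86.220 Gt C/yr; τ = 2485 / 86.220 = 28.82 yr.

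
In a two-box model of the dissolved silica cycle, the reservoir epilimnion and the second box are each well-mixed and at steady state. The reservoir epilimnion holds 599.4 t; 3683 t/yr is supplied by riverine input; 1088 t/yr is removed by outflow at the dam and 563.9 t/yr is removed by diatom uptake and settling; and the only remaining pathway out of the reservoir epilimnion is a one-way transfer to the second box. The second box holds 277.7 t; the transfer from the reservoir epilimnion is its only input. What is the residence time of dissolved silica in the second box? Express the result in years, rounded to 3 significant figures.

0.137 yr

Balance the reservoir epilimnion: ΣF_in = 3683.0 t/yr.
Transfer to the second box = ΣF_in − (1088 + 563.9) = 2031.1 t/yr.
At steady state the output of the second box equals its input, 2031.1 t/yr.
τ = M / F = 277.7 / 2031.1 = 0.1367 yr.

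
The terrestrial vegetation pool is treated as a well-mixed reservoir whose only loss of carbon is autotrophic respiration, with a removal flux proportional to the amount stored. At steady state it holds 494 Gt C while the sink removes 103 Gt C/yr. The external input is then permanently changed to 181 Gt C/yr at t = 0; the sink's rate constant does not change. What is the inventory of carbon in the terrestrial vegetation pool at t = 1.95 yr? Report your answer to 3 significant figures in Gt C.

The sink rate constant is k = F₀/M₀ = 103/494 = 0.2085 yr⁻¹.
Solving dM/dt = F₁ − kM with M(0) = M₀ gives M(t) = F₁/k + (M₀ − F₁/k)·e^(−kt).
F₁/k = 181/0.2085 = 868.10 Gt C; kt = 0.2085 × 1.95 = 0.4066, e^(−kt) = 0.6659.
M(1.95) = 868.10 + (494 − 868.10) × 0.6659 = 868.10 − 249.1 = 618.98 Gt C.

619 Gt C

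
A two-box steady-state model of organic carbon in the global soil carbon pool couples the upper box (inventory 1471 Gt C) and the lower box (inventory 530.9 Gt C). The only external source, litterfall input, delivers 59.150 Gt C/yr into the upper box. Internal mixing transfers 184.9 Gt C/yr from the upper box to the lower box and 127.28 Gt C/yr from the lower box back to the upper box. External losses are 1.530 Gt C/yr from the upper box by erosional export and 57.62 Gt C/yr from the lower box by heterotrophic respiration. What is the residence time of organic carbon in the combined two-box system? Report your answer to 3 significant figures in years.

For the system as a whole, the A↔B exchange is internal and contributes nothing to the throughput; only the external sinks remove mass.
M_total = 1471 + 530.9 = 2001.9 Gt C.
ΣF_external_out = 1.530 + 57.62 = 59.150 Gt C/yr.
τ = M_total / ΣF_ext = 2001.9 / 59.150 = 33.84 yr.

33.8 yr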